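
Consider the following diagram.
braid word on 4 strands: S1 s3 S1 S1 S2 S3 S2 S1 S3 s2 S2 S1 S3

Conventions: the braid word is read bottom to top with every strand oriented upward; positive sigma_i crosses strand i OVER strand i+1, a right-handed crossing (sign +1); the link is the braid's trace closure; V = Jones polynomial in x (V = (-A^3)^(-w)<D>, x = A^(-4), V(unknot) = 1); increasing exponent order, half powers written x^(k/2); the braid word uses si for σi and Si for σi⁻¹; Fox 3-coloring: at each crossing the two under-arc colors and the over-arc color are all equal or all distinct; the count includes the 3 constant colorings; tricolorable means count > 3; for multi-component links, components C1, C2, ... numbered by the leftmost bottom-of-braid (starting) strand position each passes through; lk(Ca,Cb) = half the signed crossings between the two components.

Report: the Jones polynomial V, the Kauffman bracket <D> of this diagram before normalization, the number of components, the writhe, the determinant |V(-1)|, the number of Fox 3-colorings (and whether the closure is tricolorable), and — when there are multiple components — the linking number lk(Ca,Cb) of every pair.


Jones polynomial: V(x) = x^-11 - 2x^-10 + 2x^-9 - 3x^-8 + 2x^-7 - 2x^-6 + 2x^-5 + x^-3
<D> = -A^-15 - 2A^-7 + 2A^-3 - 2A + 3A^5 - 2A^9 + 2A^13 - A^17; writhe -9
components 1, writhe -9 (13 crossings)
3-colorings: 9 of 3^13, det 15 — tricolorable
note: V spans 8 powers of x: at least 8 crossings in any diagram


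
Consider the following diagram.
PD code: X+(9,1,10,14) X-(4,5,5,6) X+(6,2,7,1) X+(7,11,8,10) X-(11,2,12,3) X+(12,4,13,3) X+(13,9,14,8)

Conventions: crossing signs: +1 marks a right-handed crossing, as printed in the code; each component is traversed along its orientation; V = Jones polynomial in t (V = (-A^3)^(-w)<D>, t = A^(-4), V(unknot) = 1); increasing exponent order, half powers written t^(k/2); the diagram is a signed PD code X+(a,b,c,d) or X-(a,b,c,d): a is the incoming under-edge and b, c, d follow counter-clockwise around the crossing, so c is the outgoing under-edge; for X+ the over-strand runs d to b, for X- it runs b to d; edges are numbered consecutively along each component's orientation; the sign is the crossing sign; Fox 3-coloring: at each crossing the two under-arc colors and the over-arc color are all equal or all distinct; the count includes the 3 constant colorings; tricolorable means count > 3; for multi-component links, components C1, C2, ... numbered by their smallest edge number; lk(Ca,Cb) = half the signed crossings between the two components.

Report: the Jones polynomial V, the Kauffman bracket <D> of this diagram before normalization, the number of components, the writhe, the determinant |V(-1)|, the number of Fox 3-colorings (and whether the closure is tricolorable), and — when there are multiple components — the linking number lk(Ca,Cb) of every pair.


V = t + t^3 - t^4
<D> = A^-7 - A^-3 - A^5 (w = +3)
1 component over 7 crossings, w = +3
9 Fox colorings among 3^7, |V(-1)| = 3: tricolorable
why: w = +3 (over 7 crossings) is diagram-only; (-A^3)^(-3) removes it from V


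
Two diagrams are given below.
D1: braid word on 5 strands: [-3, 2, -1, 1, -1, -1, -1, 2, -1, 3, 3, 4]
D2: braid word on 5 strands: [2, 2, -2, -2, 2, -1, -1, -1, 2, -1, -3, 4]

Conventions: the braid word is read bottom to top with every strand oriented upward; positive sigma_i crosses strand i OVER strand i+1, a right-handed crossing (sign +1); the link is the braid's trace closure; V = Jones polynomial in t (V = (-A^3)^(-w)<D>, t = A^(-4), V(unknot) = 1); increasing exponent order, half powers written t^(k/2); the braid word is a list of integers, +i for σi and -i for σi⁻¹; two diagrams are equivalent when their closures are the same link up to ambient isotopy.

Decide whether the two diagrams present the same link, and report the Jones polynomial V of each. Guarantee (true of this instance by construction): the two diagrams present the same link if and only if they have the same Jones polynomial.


equivalent: yes
V(D1) = t^-5 - 2t^-4 + 2t^-3 - 2t^-2 + 2t^-1 - 1 + t  (w 0, c 12, <D> = A^-4 - 1 + 2A^4 - 2A^8 + 2A^12 - 2A^16 + A^20)
D2 (bracket A^-10 - A^-6 + 2A^-2 - 2A^2 + 2A^6 - 2A^10 + A^14; 12 crossings at w = -2): V = t^-5 - 2t^-4 + 2t^-3 - 2t^-2 + 2t^-1 - 1 + t
why: one V(t) for all 2 diagrams — one class (guaranteed)


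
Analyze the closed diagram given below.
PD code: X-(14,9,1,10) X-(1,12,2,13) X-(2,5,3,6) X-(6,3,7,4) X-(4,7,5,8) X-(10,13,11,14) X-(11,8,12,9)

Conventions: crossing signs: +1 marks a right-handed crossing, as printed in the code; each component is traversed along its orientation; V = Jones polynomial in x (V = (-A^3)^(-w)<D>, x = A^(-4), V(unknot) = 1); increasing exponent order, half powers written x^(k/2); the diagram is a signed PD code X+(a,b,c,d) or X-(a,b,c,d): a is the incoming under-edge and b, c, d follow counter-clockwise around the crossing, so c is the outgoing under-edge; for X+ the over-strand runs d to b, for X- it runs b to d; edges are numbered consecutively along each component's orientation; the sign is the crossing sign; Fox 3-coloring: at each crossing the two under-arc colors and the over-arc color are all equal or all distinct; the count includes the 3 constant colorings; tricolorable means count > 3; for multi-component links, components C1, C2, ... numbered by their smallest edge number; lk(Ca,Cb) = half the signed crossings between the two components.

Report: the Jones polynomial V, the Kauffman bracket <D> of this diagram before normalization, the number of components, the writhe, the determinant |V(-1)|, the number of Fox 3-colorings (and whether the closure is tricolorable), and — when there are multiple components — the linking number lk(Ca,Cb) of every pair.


Jones polynomial: V(x) = x^-8 - 2x^-7 + x^-6 - 2x^-5 + 2x^-4 + x^-2
<D> = -A^-13 - 2A^-5 + 2A^-1 - A^3 + 2A^7 - A^11; writhe -7
components 1, writhe -7 (7 crossings)
3-colorings: 27 of 3^7, det 9 — tricolorable
note: V spans 6 powers of x: at least 6 crossings in any diagram


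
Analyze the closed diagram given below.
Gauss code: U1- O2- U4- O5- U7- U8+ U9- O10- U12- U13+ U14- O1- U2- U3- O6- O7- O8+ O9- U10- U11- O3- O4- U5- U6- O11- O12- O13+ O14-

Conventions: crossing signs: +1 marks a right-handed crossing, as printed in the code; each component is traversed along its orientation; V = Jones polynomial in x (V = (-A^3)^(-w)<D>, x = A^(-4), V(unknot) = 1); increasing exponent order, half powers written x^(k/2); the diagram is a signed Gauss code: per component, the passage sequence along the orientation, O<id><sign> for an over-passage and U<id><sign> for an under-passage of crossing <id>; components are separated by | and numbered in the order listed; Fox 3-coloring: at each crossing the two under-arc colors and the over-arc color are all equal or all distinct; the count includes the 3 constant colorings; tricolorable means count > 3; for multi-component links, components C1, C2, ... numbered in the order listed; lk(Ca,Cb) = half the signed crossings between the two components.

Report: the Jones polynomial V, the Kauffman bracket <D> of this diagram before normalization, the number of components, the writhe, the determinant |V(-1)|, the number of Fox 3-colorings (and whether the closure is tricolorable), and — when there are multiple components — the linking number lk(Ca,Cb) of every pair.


V = -x^-10 + x^-6 + x^-4
<D> = A^-14 + A^-6 - A^10 (w = -10)
1 component over 14 crossings, w = -10
3 Fox colorings among 3^14, |V(-1)| = 1: not tricolorable
why: V spans 6 powers of x: at least 6 crossings in any diagram


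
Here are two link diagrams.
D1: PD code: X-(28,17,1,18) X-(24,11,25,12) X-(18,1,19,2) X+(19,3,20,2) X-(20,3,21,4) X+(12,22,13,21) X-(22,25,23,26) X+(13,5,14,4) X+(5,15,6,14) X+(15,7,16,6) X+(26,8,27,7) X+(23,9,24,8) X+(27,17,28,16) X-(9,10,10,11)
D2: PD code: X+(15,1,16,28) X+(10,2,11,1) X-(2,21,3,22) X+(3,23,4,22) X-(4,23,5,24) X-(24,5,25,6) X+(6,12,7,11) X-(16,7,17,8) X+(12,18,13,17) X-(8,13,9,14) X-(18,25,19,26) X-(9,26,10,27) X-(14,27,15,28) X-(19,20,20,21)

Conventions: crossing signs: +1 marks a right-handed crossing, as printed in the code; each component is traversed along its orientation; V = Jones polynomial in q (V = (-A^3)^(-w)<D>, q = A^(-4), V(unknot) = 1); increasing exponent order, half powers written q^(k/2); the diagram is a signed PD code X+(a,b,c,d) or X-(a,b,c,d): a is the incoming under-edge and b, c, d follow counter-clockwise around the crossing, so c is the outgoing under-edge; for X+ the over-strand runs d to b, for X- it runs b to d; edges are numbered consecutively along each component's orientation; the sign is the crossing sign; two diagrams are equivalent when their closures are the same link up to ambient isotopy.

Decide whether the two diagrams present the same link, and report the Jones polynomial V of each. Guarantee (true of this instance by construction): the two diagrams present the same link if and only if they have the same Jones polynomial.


same link: no
V(D1) = q - q^2 + 2q^3 - q^4 + q^5 - q^6  [14 crossings, <D> = -A^-18 + A^-14 - A^-10 + 2A^-6 - A^-2 + A^2, w = +2]
V(D2) = -q^-6 + 2q^-5 - 2q^-4 + 3q^-3 - 3q^-2 + 2q^-1 - 1 + q  (w -4, c 14, <D> = A^-16 - A^-12 + 2A^-8 - 3A^-4 + 3 - 2A^4 + 2A^8 - A^12)
note: comparing 2 Jones polynomials yields 2 groups


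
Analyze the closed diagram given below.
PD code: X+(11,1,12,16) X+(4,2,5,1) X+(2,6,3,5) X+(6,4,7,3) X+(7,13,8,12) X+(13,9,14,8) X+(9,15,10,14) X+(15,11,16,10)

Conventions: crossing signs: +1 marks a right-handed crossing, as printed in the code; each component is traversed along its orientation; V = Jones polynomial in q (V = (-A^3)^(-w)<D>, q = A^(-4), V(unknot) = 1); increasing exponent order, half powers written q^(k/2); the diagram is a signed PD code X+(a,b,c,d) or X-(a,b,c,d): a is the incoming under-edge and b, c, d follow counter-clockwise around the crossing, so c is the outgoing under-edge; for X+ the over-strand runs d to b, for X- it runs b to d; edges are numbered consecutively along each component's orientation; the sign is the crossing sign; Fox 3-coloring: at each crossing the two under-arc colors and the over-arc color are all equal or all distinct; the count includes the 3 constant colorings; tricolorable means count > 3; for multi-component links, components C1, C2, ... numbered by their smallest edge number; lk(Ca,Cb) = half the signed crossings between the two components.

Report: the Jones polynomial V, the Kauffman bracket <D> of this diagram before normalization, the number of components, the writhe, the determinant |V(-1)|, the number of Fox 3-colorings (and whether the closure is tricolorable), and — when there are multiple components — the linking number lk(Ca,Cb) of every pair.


V = q^3 + 2q^5 - 2q^6 + 2q^7 - 3q^8 + 2q^9 - 2q^10 + q^11
<D> = A^-20 - 2A^-16 + 2A^-12 - 3A^-8 + 2A^-4 - 2 + 2A^4 + A^12 (w = +8)
1 component over 8 crossings, w = +8
9 Fox colorings among 3^8, |V(-1)| = 15: tricolorable
why: the span of V is 8, forcing >= 8 crossings in any diagram


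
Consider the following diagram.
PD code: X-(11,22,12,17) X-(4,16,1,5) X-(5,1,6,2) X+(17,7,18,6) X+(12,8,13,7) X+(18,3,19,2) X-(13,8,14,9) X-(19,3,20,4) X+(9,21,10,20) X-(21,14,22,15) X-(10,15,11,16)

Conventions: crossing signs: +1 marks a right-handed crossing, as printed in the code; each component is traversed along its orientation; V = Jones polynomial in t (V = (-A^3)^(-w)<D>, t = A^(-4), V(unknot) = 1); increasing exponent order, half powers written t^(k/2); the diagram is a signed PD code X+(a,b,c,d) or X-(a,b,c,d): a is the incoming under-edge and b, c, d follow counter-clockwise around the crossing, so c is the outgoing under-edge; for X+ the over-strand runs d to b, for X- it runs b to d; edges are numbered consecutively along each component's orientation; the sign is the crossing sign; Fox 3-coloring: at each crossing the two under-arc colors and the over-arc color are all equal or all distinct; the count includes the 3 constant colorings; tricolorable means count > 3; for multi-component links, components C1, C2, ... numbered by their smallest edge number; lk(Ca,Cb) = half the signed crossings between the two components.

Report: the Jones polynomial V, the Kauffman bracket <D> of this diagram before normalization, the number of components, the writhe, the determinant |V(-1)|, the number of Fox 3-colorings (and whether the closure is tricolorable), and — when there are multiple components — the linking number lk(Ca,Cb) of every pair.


V(t) = t^-3 + t^-2 + t^-1 + 1
bracket: -A^-9 - A^-5 - A^-1 - A^3, w = -3
3 components, writhe -3, over 11 crossings
lk(C1,C2) = -1
linking number lk(C1,C3) = 0
lk(C2,C3): 0
det 0, colorings 9 of 3^11 — tricolorable
observation: the 3 component pairs carry total linking -1


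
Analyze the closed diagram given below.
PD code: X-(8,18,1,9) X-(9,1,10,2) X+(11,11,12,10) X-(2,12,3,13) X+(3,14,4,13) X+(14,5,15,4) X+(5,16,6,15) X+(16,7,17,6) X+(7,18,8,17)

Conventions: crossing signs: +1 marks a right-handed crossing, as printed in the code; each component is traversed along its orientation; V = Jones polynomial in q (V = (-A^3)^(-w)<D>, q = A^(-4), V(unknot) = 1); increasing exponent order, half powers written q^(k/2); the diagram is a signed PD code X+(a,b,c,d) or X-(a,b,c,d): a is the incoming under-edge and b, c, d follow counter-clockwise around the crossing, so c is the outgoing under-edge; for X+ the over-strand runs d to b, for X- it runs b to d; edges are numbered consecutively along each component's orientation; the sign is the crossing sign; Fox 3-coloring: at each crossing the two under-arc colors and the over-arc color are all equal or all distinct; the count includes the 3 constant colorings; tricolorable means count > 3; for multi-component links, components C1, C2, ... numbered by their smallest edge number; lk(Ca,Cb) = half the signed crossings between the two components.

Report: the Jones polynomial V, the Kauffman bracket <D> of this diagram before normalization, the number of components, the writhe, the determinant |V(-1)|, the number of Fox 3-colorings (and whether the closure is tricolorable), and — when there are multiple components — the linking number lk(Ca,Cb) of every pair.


V = -q^(1/2) - q^(5/2)
<D> = A^-1 + A^7 (w = +3)
2 components over 9 crossings, w = +3
lk(C1,C2): +1
3 Fox colorings among 3^9, |V(-1)| = 2: not tricolorable
why: |V(-1)| = 2: so not tricolorable, since 3 does not divide 2


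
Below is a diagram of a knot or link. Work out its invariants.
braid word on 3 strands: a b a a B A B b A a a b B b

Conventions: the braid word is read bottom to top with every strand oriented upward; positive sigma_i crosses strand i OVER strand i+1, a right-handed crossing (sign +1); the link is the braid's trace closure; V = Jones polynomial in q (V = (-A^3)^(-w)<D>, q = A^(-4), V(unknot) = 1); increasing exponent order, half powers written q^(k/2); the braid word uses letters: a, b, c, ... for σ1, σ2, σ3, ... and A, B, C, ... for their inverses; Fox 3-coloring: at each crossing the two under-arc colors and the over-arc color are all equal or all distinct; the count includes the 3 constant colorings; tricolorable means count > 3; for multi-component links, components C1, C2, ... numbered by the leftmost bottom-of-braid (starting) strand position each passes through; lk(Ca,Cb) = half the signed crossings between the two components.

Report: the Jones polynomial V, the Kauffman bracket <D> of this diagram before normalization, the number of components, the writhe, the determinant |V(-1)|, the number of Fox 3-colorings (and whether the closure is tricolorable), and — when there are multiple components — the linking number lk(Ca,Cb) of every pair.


V(q) = q + q^3 - q^4
bracket: -A^-4 + 1 + A^8, w = +4
1 component, writhe +4, over 14 crossings
det 3, colorings 9 of 3^14 — tricolorable
observation: w = +4 shifts under R1 moves; the (-A^3)^(-4) factor cancels that in V


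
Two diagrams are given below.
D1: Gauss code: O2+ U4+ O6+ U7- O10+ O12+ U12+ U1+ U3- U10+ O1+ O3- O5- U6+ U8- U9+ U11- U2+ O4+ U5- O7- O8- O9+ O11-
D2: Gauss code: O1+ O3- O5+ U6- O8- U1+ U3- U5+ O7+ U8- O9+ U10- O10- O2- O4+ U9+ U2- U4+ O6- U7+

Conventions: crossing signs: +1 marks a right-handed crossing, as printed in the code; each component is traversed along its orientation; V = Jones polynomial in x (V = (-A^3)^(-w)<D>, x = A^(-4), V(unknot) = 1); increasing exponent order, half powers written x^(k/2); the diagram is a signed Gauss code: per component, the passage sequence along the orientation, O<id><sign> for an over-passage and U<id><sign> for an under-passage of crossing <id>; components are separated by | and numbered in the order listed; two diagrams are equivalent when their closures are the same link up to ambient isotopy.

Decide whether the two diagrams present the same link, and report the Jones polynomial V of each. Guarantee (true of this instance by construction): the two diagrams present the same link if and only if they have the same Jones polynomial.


equivalent: yes
D1 (bracket A^-2 - A^2 + A^6 - A^10 + A^14; 12 crossings at w = +2): V = x^-2 - x^-1 + 1 - x + x^2
V(D2) = x^-2 - x^-1 + 1 - x + x^2  (w 0, c 10, <D> = A^-8 - A^-4 + 1 - A^4 + A^8)
key observation: Reidemeister moves carry D1 (12 crossings) to D2 (10)


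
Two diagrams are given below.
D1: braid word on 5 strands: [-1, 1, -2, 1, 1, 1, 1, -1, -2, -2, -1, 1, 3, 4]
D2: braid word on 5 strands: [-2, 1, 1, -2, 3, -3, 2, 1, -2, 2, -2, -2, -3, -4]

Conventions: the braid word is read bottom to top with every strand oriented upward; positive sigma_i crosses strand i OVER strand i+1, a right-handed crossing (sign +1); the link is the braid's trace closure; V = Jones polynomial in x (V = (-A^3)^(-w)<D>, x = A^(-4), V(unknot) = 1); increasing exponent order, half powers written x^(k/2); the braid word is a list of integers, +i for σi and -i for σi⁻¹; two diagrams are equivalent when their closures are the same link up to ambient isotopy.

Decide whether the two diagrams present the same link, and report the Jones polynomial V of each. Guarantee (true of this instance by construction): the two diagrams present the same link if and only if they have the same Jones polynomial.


equivalent: yes
D1 (bracket -A^-6 + A^-2 - A^2 + 3A^6 - A^10 + A^14 - A^18; 14 crossings at w = +2): V = -x^-3 + x^-2 - x^-1 + 3 - x + x^2 - x^3
V(D2) = -x^-3 + x^-2 - x^-1 + 3 - x + x^2 - x^3  (w -2, c 14, <D> = -A^-18 + A^-14 - A^-10 + 3A^-6 - A^-2 + A^2 - A^6)
key observation: Markov moves rewrite D1 (14 crossings) into D2 (14)


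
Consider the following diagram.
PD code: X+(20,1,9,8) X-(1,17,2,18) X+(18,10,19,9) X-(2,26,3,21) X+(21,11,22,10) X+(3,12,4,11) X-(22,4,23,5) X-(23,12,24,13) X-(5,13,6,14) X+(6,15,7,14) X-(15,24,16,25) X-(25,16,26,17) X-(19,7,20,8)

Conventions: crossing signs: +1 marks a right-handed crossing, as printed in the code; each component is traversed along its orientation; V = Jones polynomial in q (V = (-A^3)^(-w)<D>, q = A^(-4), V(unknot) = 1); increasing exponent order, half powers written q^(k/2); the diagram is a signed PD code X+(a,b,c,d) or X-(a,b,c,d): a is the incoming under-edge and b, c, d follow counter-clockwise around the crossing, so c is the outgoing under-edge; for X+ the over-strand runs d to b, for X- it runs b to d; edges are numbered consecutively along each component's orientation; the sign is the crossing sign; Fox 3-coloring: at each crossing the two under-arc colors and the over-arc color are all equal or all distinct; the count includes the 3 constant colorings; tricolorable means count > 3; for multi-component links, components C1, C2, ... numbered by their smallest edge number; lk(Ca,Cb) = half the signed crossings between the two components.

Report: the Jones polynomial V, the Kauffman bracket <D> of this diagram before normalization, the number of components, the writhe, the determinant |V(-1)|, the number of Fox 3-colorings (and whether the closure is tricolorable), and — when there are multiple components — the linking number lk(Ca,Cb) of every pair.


V = q^-5 + 2q^-3 + q^-1
<D> = -A^-5 - 2A^3 - A^11 (w = -3)
3 components over 13 crossings, w = -3
lk(C1,C2): 0
lk(C1,C3) = -1
linking number lk(C2,C3) = -1
3 Fox colorings among 3^13, |V(-1)| = 4: not tricolorable
why: the 3 component pairs carry total linking -2


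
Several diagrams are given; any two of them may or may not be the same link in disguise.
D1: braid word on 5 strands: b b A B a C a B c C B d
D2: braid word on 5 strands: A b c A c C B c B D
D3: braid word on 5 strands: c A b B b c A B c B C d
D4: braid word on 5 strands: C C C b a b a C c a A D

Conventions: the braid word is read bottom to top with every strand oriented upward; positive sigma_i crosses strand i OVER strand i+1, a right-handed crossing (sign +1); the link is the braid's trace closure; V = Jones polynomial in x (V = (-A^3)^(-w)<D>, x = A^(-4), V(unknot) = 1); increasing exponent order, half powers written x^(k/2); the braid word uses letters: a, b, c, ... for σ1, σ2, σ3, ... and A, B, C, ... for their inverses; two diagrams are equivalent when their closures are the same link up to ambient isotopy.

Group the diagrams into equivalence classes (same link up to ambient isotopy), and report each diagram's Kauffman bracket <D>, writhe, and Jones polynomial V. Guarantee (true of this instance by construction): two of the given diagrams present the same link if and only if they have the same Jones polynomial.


classes: {D1} | {D2, D3} | {D4}
V(D1) = 1  [12 crossings, <D> = 1, w = 0]
V(D2) = x^-4 - x^-3 + x^-2 - 2x^-1 + 2 - x + x^2  (w -2, c 10, <D> = A^-14 - A^-10 + 2A^-6 - 2A^-2 + A^2 - A^6 + A^10)
V(D3) = x^-4 - x^-3 + x^-2 - 2x^-1 + 2 - x + x^2  [12 crossings, <D> = A^-8 - A^-4 + 2 - 2A^4 + A^8 - A^12 + A^16, w = 0]
V(D4) = -x^-3 + x^-2 - x^-1 + 3 - x + x^2 - x^3  (w 0, c 12, <D> = -A^-12 + A^-8 - A^-4 + 3 - A^4 + A^8 - A^12)
note: comparing 4 Jones polynomials yields 3 groups


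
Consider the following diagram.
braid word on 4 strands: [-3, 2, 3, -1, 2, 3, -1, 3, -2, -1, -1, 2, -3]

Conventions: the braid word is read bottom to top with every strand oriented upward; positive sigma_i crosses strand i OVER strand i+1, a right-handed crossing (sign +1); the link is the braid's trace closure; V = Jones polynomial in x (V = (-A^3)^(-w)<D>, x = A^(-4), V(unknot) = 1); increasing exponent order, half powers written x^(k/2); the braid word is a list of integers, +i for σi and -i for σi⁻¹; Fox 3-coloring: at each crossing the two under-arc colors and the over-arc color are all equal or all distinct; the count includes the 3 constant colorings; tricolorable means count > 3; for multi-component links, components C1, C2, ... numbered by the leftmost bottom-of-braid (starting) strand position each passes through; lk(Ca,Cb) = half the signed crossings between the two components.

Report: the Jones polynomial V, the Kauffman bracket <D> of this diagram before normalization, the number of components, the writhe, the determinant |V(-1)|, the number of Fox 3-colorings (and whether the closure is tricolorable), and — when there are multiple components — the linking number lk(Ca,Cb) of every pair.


V(x) = x^-4 - 2x^-3 + 3x^-2 - 4x^-1 + 4 - 3x + 3x^2 - x^3
bracket: A^-15 - 3A^-11 + 3A^-7 - 4A^-3 + 4A - 3A^5 + 2A^9 - A^13, w = -1
1 component, writhe -1, over 13 crossings
det 21, colorings 9 of 3^13 — tricolorable
observation: w = -1 (over 13 crossings) is diagram-only; (-A^3)^(1) removes it from V


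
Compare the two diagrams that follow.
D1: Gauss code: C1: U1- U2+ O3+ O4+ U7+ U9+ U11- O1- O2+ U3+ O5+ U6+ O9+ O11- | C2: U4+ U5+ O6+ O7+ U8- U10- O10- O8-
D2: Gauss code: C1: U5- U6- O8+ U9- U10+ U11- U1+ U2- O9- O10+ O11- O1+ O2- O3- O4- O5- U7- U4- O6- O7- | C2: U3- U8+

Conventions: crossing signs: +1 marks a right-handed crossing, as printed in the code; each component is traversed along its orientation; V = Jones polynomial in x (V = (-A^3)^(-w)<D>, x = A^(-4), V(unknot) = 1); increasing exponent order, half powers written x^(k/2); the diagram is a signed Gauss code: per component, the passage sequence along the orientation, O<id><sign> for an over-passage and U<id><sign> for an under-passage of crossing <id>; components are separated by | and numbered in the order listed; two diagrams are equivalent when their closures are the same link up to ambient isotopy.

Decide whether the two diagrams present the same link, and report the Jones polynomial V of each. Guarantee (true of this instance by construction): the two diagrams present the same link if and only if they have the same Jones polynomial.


same link: no
V(D1) = -x^(3/2) - x^(7/2) + x^(9/2) - x^(11/2)  [11 crossings, <D> = A^-13 - A^-9 + A^-5 + A^3, w = +3]
V(D2) = x^(-9/2) - x^(-5/2) - x^(-3/2) - x^(-1/2)  (w -5, c 11, <D> = A^-13 + A^-9 + A^-5 - A^3)
note: 2 classes among 2 diagrams; unequal V(x) rules out equality


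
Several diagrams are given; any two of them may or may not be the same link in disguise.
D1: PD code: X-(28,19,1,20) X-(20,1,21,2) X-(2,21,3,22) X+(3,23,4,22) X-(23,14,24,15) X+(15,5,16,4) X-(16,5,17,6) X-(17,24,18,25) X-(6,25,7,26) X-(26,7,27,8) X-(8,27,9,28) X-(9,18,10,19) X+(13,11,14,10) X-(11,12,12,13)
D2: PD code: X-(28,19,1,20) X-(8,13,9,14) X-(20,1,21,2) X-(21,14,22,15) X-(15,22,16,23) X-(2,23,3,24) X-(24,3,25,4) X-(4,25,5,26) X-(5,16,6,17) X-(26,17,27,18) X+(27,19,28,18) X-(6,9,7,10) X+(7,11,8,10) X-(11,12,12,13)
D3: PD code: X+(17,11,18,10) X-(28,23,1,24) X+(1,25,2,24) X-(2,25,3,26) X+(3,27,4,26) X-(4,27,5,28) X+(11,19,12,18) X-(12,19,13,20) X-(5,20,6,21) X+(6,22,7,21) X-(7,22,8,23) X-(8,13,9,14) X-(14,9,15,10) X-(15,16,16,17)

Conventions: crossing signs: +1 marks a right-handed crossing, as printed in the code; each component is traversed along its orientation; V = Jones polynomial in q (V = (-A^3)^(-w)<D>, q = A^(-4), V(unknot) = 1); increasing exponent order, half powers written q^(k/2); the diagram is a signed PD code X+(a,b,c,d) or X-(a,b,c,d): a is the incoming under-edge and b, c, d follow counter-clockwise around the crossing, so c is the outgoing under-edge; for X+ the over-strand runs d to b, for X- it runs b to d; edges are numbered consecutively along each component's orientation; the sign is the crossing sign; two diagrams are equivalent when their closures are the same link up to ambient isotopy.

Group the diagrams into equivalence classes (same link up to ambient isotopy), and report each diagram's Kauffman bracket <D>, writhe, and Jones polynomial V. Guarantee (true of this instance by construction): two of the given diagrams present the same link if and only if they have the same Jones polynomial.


grouping into links: {D1, D2} | {D3}
V(D1) = -q^-8 + q^-5 + q^-3  (w -8, c 14, <D> = A^-12 + A^-4 - A^8)
V(D2) = -q^-8 + q^-5 + q^-3  (w -10, c 14, <D> = A^-18 + A^-10 - A^2)
V(D3) = 1  [14 crossings, <D> = A^-12, w = -4]
why: comparing 3 Jones polynomials yields 2 groups


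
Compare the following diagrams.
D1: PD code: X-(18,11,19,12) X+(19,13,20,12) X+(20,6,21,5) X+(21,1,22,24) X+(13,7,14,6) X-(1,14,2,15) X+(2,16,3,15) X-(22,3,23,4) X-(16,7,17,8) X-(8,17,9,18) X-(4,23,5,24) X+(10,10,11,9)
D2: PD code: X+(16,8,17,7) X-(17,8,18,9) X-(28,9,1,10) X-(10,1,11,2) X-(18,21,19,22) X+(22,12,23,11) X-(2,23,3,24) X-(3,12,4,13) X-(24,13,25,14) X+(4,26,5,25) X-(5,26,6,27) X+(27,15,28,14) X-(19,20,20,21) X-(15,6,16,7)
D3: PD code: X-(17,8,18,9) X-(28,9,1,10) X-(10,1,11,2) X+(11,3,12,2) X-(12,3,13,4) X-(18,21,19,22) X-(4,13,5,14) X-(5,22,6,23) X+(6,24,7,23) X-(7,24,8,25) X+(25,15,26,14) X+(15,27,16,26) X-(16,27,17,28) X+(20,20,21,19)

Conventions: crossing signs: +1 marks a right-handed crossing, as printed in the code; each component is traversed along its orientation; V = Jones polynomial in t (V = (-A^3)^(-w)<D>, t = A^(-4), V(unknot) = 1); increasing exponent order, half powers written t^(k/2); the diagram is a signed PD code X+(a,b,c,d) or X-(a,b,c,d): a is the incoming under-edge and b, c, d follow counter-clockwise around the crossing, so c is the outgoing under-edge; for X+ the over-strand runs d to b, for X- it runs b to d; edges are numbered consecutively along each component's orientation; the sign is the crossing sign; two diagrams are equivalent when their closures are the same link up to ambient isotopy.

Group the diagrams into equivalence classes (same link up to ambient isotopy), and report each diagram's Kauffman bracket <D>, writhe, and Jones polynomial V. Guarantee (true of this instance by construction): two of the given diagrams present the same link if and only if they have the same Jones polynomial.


grouping into links: {D1} | {D2, D3}
V(D1) = 1  (w 0, c 12, <D> = 1)
V(D2) = -t^-6 + t^-5 - t^-4 + 2t^-3 - t^-2 + t^-1  (w -6, c 14, <D> = A^-14 - A^-10 + 2A^-6 - A^-2 + A^2 - A^6)
V(D3) = -t^-6 + t^-5 - t^-4 + 2t^-3 - t^-2 + t^-1  (w -4, c 14, <D> = A^-8 - A^-4 + 2 - A^4 + A^8 - A^12)
key observation: 2 values of V(t) split the 3 diagrams


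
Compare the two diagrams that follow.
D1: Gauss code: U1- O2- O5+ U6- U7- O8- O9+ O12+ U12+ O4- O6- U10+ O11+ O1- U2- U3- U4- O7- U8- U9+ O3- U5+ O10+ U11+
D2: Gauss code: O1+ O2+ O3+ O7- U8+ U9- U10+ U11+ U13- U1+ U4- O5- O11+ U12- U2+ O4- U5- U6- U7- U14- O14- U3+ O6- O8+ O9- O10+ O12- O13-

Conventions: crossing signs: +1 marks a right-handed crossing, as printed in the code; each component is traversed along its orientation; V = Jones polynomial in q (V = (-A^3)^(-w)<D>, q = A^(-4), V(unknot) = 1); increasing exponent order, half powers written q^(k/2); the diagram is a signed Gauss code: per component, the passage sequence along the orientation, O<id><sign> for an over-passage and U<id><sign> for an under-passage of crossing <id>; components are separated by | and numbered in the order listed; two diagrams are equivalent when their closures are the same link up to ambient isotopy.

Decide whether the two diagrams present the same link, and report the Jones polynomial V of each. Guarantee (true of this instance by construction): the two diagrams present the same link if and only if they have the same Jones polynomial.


equivalent: no
D1 (bracket A^-2 + A^6 - A^10; 12 crossings at w = -2): V = -q^-4 + q^-3 + q^-1
V(D2) = 1  [14 crossings, <D> = A^-6, w = -2]
observation: V(q) takes 2 values over 2 diagrams, fixing the grouping


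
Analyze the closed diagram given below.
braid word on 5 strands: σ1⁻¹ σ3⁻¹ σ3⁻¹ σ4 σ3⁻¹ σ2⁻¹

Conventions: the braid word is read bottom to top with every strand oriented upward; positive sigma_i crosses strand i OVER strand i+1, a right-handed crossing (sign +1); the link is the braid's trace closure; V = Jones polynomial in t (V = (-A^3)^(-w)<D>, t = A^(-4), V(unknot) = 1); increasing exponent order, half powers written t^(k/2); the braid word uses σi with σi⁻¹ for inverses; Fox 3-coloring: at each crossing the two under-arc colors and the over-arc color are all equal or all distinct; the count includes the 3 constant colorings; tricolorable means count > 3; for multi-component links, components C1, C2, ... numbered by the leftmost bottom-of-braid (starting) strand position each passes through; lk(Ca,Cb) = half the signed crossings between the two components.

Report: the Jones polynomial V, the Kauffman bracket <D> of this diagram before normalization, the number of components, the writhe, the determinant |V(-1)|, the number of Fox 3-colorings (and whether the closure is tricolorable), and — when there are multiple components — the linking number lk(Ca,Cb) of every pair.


V(t) = -t^-4 + t^-3 + t^-1
bracket: A^-8 + 1 - A^4, w = -4
1 component, writhe -4, over 6 crossings
det 3, colorings 9 of 3^6 — tricolorable
observation: the span of V is 3, forcing >= 3 crossings in any diagram


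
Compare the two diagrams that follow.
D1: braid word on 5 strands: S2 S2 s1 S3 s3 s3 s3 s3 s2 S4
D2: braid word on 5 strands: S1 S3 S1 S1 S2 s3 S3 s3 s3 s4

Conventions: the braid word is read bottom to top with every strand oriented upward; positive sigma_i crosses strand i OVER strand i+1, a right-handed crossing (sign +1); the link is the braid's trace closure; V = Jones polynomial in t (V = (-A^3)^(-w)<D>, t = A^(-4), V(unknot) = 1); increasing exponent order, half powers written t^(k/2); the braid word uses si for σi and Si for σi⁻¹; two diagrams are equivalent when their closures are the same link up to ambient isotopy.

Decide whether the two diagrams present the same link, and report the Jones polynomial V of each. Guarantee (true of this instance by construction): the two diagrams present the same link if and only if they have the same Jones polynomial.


same link: no
V(D1) = t + t^3 - t^4  [10 crossings, <D> = -A^-10 + A^-6 + A^2, w = +2]
V(D2) = -t^-4 + t^-3 + t^-1  [10 crossings, <D> = A^-2 + A^6 - A^10, w = -2]
insight: 2 values of V(t) split the 2 diagrams


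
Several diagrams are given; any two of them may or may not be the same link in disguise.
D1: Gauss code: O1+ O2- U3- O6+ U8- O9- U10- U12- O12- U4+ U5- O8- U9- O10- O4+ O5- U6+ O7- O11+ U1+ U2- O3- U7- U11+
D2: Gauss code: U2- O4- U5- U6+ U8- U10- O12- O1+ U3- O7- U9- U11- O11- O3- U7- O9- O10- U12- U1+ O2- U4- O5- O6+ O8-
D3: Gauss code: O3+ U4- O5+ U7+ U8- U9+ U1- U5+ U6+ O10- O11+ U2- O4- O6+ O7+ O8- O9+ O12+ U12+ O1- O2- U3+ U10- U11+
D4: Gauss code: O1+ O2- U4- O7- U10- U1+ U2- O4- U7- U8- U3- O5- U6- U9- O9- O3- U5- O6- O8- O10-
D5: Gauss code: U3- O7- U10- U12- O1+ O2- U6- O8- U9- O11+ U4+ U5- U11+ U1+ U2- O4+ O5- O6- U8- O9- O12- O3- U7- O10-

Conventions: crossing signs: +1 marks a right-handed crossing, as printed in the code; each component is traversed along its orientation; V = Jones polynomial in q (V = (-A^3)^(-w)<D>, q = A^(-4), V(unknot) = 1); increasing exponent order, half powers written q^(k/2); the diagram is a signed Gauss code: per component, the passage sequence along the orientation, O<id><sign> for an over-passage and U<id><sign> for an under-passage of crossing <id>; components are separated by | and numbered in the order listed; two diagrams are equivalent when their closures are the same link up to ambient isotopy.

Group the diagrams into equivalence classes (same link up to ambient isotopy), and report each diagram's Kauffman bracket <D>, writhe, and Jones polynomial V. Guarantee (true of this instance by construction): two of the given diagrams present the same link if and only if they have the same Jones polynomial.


grouping into links: {D1} | {D3} | {D2, D4, D5}
V(D1) = -q^-4 + q^-3 + q^-1  (w -4, c 12, <D> = A^-8 + 1 - A^4)
D2 (bracket A^-16 + 2A^-8 - 2A^-4 + 1 - 2A^4 + A^8; 12 crossings at w = -8): V = q^-8 - 2q^-7 + q^-6 - 2q^-5 + 2q^-4 + q^-2
D3 (bracket A^6; 12 crossings at w = +2): V = 1
V(D4) = q^-8 - 2q^-7 + q^-6 - 2q^-5 + 2q^-4 + q^-2  [10 crossings, <D> = A^-16 + 2A^-8 - 2A^-4 + 1 - 2A^4 + A^8, w = -8]
V(D5) = q^-8 - 2q^-7 + q^-6 - 2q^-5 + 2q^-4 + q^-2  [12 crossings, <D> = A^-10 + 2A^-2 - 2A^2 + A^6 - 2A^10 + A^14, w = -6]
key observation: 3 values of V(q) split the 5 diagrams


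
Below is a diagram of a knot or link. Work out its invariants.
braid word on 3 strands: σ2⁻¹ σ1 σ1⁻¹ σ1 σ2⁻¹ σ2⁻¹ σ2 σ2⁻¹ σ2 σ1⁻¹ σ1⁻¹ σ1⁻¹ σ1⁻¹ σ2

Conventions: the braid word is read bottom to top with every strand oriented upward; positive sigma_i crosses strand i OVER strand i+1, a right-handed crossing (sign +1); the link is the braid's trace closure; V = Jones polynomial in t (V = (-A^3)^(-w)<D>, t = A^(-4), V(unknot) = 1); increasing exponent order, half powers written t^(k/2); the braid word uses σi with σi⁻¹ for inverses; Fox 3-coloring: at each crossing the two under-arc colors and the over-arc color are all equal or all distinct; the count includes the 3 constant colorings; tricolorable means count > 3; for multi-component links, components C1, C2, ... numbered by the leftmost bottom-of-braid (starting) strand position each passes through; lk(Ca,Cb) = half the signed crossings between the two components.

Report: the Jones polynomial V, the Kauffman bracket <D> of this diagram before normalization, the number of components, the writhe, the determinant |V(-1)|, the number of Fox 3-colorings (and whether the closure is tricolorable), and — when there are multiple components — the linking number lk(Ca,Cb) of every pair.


V = -t^-4 + t^-3 + t^-1
<D> = A^-8 + 1 - A^4 (w = -4)
1 component over 14 crossings, w = -4
9 Fox colorings among 3^14, |V(-1)| = 3: tricolorable
why: the span of V is 3, forcing >= 3 crossings in any diagram


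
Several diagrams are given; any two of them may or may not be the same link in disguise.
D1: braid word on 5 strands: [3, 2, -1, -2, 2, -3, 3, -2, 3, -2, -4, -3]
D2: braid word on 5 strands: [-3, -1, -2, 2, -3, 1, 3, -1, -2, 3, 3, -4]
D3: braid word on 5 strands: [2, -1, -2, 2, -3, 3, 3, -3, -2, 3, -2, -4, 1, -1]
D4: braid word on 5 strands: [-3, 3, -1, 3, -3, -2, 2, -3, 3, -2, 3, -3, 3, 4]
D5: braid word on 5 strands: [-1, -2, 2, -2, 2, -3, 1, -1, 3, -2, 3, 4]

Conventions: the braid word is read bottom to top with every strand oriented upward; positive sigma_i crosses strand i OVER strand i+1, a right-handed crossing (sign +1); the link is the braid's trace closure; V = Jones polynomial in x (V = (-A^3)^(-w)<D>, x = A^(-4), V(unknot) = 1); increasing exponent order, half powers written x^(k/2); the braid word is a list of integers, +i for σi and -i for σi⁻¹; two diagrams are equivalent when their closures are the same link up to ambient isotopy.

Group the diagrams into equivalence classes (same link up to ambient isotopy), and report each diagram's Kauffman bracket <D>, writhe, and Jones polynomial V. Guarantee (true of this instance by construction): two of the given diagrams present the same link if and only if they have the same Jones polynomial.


grouping into links: {D1, D2, D3, D4, D5}
V(D1) = 1  (w -2, c 12, <D> = A^-6)
D2 (bracket A^-6; 12 crossings at w = -2): V = 1
V(D3) = 1  [14 crossings, <D> = A^-6, w = -2]
V(D4) = 1  [14 crossings, <D> = 1, w = 0]
V(D5) = 1  (w 0, c 12, <D> = 1)
why: all 5 diagrams share one V(x), hence one class


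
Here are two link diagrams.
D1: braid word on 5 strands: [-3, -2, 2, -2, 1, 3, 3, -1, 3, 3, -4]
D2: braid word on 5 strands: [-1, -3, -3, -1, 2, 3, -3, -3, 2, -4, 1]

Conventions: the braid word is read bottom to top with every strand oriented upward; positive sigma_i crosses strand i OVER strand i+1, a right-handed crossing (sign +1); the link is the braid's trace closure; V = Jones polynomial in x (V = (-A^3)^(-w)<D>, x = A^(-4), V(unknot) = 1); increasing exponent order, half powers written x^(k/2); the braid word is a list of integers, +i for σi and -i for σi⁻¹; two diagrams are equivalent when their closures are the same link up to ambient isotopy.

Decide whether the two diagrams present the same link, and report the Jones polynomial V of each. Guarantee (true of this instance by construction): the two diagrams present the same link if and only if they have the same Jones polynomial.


same link: no
V(D1) = -x^(1/2) - x^(3/2) - x^(5/2) + x^(9/2)  [11 crossings, <D> = -A^-15 + A^-7 + A^-3 + A, w = +1]
V(D2) = x^(-7/2) - 2x^(-5/2) + x^(-3/2) - 2x^(-1/2) + x^(1/2) - x^(3/2)  [11 crossings, <D> = A^-15 - A^-11 + 2A^-7 - A^-3 + 2A - A^5, w = -3]
insight: 2 values of V(x) split the 2 diagrams


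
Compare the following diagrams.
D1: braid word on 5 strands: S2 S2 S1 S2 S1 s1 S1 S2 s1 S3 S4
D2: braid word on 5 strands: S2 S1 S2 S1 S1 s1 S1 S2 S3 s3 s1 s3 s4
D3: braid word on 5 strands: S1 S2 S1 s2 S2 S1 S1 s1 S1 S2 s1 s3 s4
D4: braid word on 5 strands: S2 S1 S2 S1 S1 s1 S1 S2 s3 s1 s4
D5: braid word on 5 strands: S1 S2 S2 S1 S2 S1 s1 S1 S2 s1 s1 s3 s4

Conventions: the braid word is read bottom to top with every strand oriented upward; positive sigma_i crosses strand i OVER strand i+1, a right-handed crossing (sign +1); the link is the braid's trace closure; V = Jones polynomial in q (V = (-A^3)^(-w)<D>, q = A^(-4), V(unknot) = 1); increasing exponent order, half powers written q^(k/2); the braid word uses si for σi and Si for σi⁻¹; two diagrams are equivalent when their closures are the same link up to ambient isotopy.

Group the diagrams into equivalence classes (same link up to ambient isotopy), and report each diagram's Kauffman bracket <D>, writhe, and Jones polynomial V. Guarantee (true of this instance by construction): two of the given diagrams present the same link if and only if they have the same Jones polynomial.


grouping into links: {D1, D2, D3, D4, D5}
V(D1) = q^(-13/2) - q^(-11/2) + q^(-9/2) - 2q^(-7/2) - q^(-3/2)  (w -7, c 11, <D> = A^-15 + 2A^-7 - A^-3 + A - A^5)
V(D2) = q^(-13/2) - q^(-11/2) + q^(-9/2) - 2q^(-7/2) - q^(-3/2)  [13 crossings, <D> = A^-3 + 2A^5 - A^9 + A^13 - A^17, w = -3]
V(D3) = q^(-13/2) - q^(-11/2) + q^(-9/2) - 2q^(-7/2) - q^(-3/2)  [13 crossings, <D> = A^-3 + 2A^5 - A^9 + A^13 - A^17, w = -3]
D4 (bracket A^-3 + 2A^5 - A^9 + A^13 - A^17; 11 crossings at w = -3): V = q^(-13/2) - q^(-11/2) + q^(-9/2) - 2q^(-7/2) - q^(-3/2)
V(D5) = q^(-13/2) - q^(-11/2) + q^(-9/2) - 2q^(-7/2) - q^(-3/2)  (w -3, c 13, <D> = A^-3 + 2A^5 - A^9 + A^13 - A^17)
why: one V(q) for all 5 diagrams — one class (guaranteed)
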